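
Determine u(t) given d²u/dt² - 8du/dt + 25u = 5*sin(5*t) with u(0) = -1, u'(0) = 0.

u = cos(5*t)/8 - 9*cos(3*t)*exp(4*t)/8 + 3*exp(4*t)*sin(3*t)/2

Characteristic equation r² - 8r + 25 = 0 has discriminant (-8)² - 4·(25) = -36 < 0, so r = 4 ± 3i.
Hence u_h = C1*cos(3*t)*exp(4*t) + C2*exp(4*t)*sin(3*t).
Try u_p = A*cos(5*t) + B*sin(5*t). Substituting and equating the coefficients of cos(5t) and sin(5t) gives A = 1/8, B = 0, so u_p = cos(5*t)/8.
General solution: u = cos(5*t)/8 + C1*cos(3*t)*exp(4*t) + C2*exp(4*t)*sin(3*t).
Apply the initial conditions: u(0) = 1/8 + C1 = -1 and u'(0) = 3*C2 + 4*C1 = 0. Solving gives C1 = -9/8, C2 = 3/2.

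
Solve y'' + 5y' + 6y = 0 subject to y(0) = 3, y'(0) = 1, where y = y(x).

Characteristic equation r² + 5r + 6 = 0 factors as (r + 2)(r + 3) = 0, so r = -2, -3.
Hence y_h = C1*exp(-2*x) + C2*exp(-3*x).
Apply the initial conditions: y(0) = C1 + C2 = 3 and y'(0) = -3*C2 - 2*C1 = 1. Solving gives C1 = 10, C2 = -7.

y = -7*exp(-3*x) + 10*exp(-2*x)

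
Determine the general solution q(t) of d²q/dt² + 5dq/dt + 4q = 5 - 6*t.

Characteristic equation r² + 5r + 4 = 0 factors as (r + 4)(r + 1) = 0, so r = -4, -1.
Hence q_h = C1*exp(-4*t) + C2*exp(-t).
For the particular solution try q_p = A0 + A1*t. Substituting and matching coefficients of each power of t gives A0 = 25/8, A1 = -3/2, so q_p = 25/8 - 3*t/2.

q = 25/8 - 3*t/2 + C1*exp(-4*t) + C2*exp(-t)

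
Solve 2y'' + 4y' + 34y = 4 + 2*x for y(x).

Divide through by 2: y'' + 2y' + 17y = 2 + x.
Characteristic equation r² + 2r + 17 = 0 has discriminant (2)² - 4·(17) = -64 < 0, so r = -1 ± 4i.
Hence y_h = C1*cos(4*x)*exp(-x) + C2*exp(-x)*sin(4*x).
For the particular solution try y_p = A0 + A1*x. Substituting and matching coefficients of each power of x gives A0 = 32/289, A1 = 1/17, so y_p = 32/289 + x/17.

y = 32/289 + x/17 + C1*cos(4*x)*exp(-x) + C2*exp(-x)*sin(4*x)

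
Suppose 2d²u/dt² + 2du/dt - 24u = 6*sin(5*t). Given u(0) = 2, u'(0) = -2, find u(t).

Divide through by 2: u'' + u' - 12u = 3*sin(5*t).
Characteristic equation r² + r - 12 = 0 factors as (r - 3)(r + 4) = 0, so r = 3, -4.
Hence u_h = C1*exp(3*t) + C2*exp(-4*t).
Try u_p = A*cos(5*t) + B*sin(5*t). Substituting and equating the coefficients of cos(5t) and sin(5t) gives A = -15/1394, B = -111/1394, so u_p = -111*sin(5*t)/1394 - 15*cos(5*t)/1394.
General solution: u = -111*sin(5*t)/1394 - 15*cos(5*t)/1394 + C1*exp(3*t) + C2*exp(-4*t).
Apply the initial conditions: u(0) = -15/1394 + C1 + C2 = 2 and u'(0) = -555/1394 - 4*C2 + 3*C1 = -2. Solving gives C1 = 219/238, C2 = 313/287.

u = -111*sin(5*t)/1394 - 15*cos(5*t)/1394 + 219*exp(3*t)/238 + 313*exp(-4*t)/287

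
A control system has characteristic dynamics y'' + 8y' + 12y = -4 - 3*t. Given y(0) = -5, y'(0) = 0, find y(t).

Characteristic equation r² + 8r + 12 = 0 factors as (r + 6)(r + 2) = 0, so r = -6, -2.
Hence y_h = C1*exp(-6*t) + C2*exp(-2*t).
For the particular solution try y_p = A0 + A1*t. Substituting and matching coefficients of each power of t gives A0 = -1/6, A1 = -1/4, so y_p = -1/6 - t/4.
General solution: y = -1/6 - t/4 + C1*exp(-6*t) + C2*exp(-2*t).
Apply the initial conditions: y(0) = -1/6 + C1 + C2 = -5 and y'(0) = -1/4 - 6*C1 - 2*C2 = 0. Solving gives C1 = 113/48, C2 = -115/16.

y = -1/6 - 115*exp(-2*t)/16 - t/4 + 113*exp(-6*t)/48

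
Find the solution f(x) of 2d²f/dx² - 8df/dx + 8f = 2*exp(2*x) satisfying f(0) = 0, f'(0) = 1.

f = x*exp(2*x) + x**2*exp(2*x)/2

Divide through by 2: f'' - 4f' + 4f = exp(2*x).
Characteristic equation r² - 4r + 4 = 0 has discriminant (-4)² - 4·(4) = 0, so r = 2 is a repeated root.
Hence f_h = (C1 + C2*x)*exp(2*x).
Since exp(2*x) solves the homogeneous equation (r = 2 is a root of multiplicity 2), multiply the trial by x^2. Try f_p = A*x^2*exp(2*x). Substituting into the equation and dividing by exp(2*x) gives A = 1/2, so f_p = x^2*exp(2*x)/2.
General solution: f = C1*exp(2*x) + x^2*exp(2*x)/2 + C2*x*exp(2*x).
Apply the initial conditions: f(0) = C1 = 0 and f'(0) = C2 + 2*C1 = 1. Solving gives C1 = 0, C2 = 1.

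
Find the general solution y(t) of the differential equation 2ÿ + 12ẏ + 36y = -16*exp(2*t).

y = -4*exp(2*t)/17 + C1*cos(3*t)*exp(-3*t) + C2*exp(-3*t)*sin(3*t)

Divide through by 2: y'' + 6y' + 18y = -8*exp(2*t).
Characteristic equation r² + 6r + 18 = 0 has discriminant (6)² - 4·(18) = -36 < 0, so r = -3 ± 3i.
Hence y_h = C1*cos(3*t)*exp(-3*t) + C2*exp(-3*t)*sin(3*t).
Try y_p = A*exp(2*t). Substituting into the equation and dividing by exp(2*t) gives A = -4/17, so y_p = -4*exp(2*t)/17.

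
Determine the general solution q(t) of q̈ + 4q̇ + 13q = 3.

q = 3/13 + C1*cos(3*t)*exp(-2*t) + C2*exp(-2*t)*sin(3*t)

Characteristic equation r² + 4r + 13 = 0 has discriminant (4)² - 4·(13) = -36 < 0, so r = -2 ± 3i.
Hence q_h = C1*cos(3*t)*exp(-2*t) + C2*exp(-2*t)*sin(3*t).
For the particular solution try q_p = A0. Substituting and matching coefficients of each power of t gives A0 = 3/13, so q_p = 3/13.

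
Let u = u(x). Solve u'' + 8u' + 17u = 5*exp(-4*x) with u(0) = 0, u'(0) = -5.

Characteristic equation r² + 8r + 17 = 0 has discriminant (8)² - 4·(17) = -4 < 0, so r = -4 ± i.
Hence u_h = C1*cos(x)*exp(-4*x) + C2*exp(-4*x)*sin(x).
Try u_p = A*exp(-4*x). Substituting into the equation and dividing by exp(-4*x) gives A = 5, so u_p = 5*exp(-4*x).
General solution: u = 5*exp(-4*x) + C1*cos(x)*exp(-4*x) + C2*exp(-4*x)*sin(x).
Apply the initial conditions: u(0) = 5 + C1 = 0 and u'(0) = -20 + C2 - 4*C1 = -5. Solving gives C1 = -5, C2 = -5.

u = 5*exp(-4*x) - 5*cos(x)*exp(-4*x) - 5*exp(-4*x)*sin(x)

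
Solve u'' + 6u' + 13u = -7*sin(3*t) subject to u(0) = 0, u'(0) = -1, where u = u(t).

Characteristic equation r² + 6r + 13 = 0 has discriminant (6)² - 4·(13) = -16 < 0, so r = -3 ± 2i.
Hence u_h = C1*cos(2*t)*exp(-3*t) + C2*exp(-3*t)*sin(2*t).
Try u_p = A*cos(3*t) + B*sin(3*t). Substituting and equating the coefficients of cos(3t) and sin(3t) gives A = 63/170, B = -7/85, so u_p = -7*sin(3*t)/85 + 63*cos(3*t)/170.
General solution: u = -7*sin(3*t)/85 + 63*cos(3*t)/170 + C1*cos(2*t)*exp(-3*t) + C2*exp(-3*t)*sin(2*t).
Apply the initial conditions: u(0) = 63/170 + C1 = 0 and u'(0) = -21/85 - 3*C1 + 2*C2 = -1. Solving gives C1 = -63/170, C2 = -317/340.

u = -7*sin(3*t)/85 + 63*cos(3*t)/170 - 317*exp(-3*t)*sin(2*t)/340 - 63*cos(2*t)*exp(-3*t)/170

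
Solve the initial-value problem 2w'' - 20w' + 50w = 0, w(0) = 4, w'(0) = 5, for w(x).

w = 4*exp(5*x) - 15*x*exp(5*x)

Divide through by 2: w'' - 10w' + 25w = 0.
Characteristic equation r² - 10r + 25 = 0 has discriminant (-10)² - 4·(25) = 0, so r = 5 is a repeated root.
Hence w_h = (C1 + C2*x)*exp(5*x).
Apply the initial conditions: w(0) = C1 = 4 and w'(0) = C2 + 5*C1 = 5. Solving gives C1 = 4, C2 = -15.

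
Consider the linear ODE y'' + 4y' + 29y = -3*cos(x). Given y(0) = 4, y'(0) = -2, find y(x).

y = -21*cos(x)/200 - 3*sin(x)/200 + 249*exp(-2*x)*sin(5*x)/200 + 821*cos(5*x)*exp(-2*x)/200

Characteristic equation r² + 4r + 29 = 0 has discriminant (4)² - 4·(29) = -100 < 0, so r = -2 ± 5i.
Hence y_h = C1*cos(5*x)*exp(-2*x) + C2*exp(-2*x)*sin(5*x).
Try y_p = A*cos(x) + B*sin(x). Substituting and equating the coefficients of cos(x) and sin(x) gives A = -21/200, B = -3/200, so y_p = -21*cos(x)/200 - 3*sin(x)/200.
General solution: y = -21*cos(x)/200 - 3*sin(x)/200 + C1*cos(5*x)*exp(-2*x) + C2*exp(-2*x)*sin(5*x).
Apply the initial conditions: y(0) = -21/200 + C1 = 4 and y'(0) = -3/200 - 2*C1 + 5*C2 = -2. Solving gives C1 = 821/200, C2 = 249/200.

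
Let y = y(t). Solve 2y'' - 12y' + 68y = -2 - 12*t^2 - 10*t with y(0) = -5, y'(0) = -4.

Divide through by 2: y'' - 6y' + 34y = -1 - 6*t^2 - 5*t.
Characteristic equation r² - 6r + 34 = 0 has discriminant (-6)² - 4·(34) = -100 < 0, so r = 3 ± 5i.
Hence y_h = C1*cos(5*t)*exp(3*t) + C2*exp(3*t)*sin(5*t).
For the particular solution try y_p = A0 + A1*t + A2*t^2. Substituting and matching coefficients of each power of t gives A0 = -275/4913, A1 = -121/578, A2 = -3/17, so y_p = -275/4913 - 121*t/578 - 3*t^2/17.
General solution: y = -275/4913 - 121*t/578 - 3*t^2/17 + C1*cos(5*t)*exp(3*t) + C2*exp(3*t)*sin(5*t).
Apply the initial conditions: y(0) = -275/4913 + C1 = -5 and y'(0) = -121/578 + 3*C1 + 5*C2 = -4. Solving gives C1 = -24290/4913, C2 = 108493/49130.

y = -275/4913 - 121*t/578 - 3*t**2/17 - 24290*cos(5*t)*exp(3*t)/4913 + 108493*exp(3*t)*sin(5*t)/49130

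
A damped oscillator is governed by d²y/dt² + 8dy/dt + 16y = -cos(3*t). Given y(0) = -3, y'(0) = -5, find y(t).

y = -1868*exp(-4*t)/625 - 24*sin(3*t)/625 - 7*cos(3*t)/625 - 421*t*exp(-4*t)/25

Characteristic equation r² + 8r + 16 = 0 has discriminant (8)² - 4·(16) = 0, so r = -4 is a repeated root.
Hence y_h = (C1 + C2*t)*exp(-4*t).
Try y_p = A*cos(3*t) + B*sin(3*t). Substituting and equating the coefficients of cos(3t) and sin(3t) gives A = -7/625, B = -24/625, so y_p = -24*sin(3*t)/625 - 7*cos(3*t)/625.
General solution: y = -24*sin(3*t)/625 - 7*cos(3*t)/625 + C1*exp(-4*t) + C2*t*exp(-4*t).
Apply the initial conditions: y(0) = -7/625 + C1 = -3 and y'(0) = -72/625 + C2 - 4*C1 = -5. Solving gives C1 = -1868/625, C2 = -421/25.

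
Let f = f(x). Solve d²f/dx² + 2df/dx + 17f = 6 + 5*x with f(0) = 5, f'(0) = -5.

f = 92/289 + 5*x/17 - 177*exp(-x)*sin(4*x)/1156 + 1353*cos(4*x)*exp(-x)/289

Characteristic equation r² + 2r + 17 = 0 has discriminant (2)² - 4·(17) = -64 < 0, so r = -1 ± 4i.
Hence f_h = C1*cos(4*x)*exp(-x) + C2*exp(-x)*sin(4*x).
For the particular solution try f_p = A0 + A1*x. Substituting and matching coefficients of each power of x gives A0 = 92/289, A1 = 5/17, so f_p = 92/289 + 5*x/17.
General solution: f = 92/289 + 5*x/17 + C1*cos(4*x)*exp(-x) + C2*exp(-x)*sin(4*x).
Apply the initial conditions: f(0) = 92/289 + C1 = 5 and f'(0) = 5/17 - C1 + 4*C2 = -5. Solving gives C1 = 1353/289, C2 = -177/1156.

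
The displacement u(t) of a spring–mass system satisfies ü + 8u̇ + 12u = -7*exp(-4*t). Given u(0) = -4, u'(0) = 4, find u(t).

Characteristic equation r² + 8r + 12 = 0 factors as (r + 6)(r + 2) = 0, so r = -6, -2.
Hence u_h = C1*exp(-6*t) + C2*exp(-2*t).
Try u_p = A*exp(-4*t). Substituting into the equation and dividing by exp(-4*t) gives A = 7/4, so u_p = 7*exp(-4*t)/4.
General solution: u = 7*exp(-4*t)/4 + C1*exp(-6*t) + C2*exp(-2*t).
Apply the initial conditions: u(0) = 7/4 + C1 + C2 = -4 and u'(0) = -7 - 6*C1 - 2*C2 = 4. Solving gives C1 = 1/8, C2 = -47/8.

u = -47*exp(-2*t)/8 + exp(-6*t)/8 + 7*exp(-4*t)/4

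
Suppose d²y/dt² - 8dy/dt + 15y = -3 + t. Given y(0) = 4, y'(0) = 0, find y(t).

Characteristic equation r² - 8r + 15 = 0 factors as (r - 3)(r - 5) = 0, so r = 3, 5.
Hence y_h = C1*exp(3*t) + C2*exp(5*t).
For the particular solution try y_p = A0 + A1*t. Substituting and matching coefficients of each power of t gives A0 = -37/225, A1 = 1/15, so y_p = -37/225 + t/15.
General solution: y = -37/225 + t/15 + C1*exp(3*t) + C2*exp(5*t).
Apply the initial conditions: y(0) = -37/225 + C1 + C2 = 4 and y'(0) = 1/15 + 3*C1 + 5*C2 = 0. Solving gives C1 = 94/9, C2 = -157/25.

y = -37/225 - 157*exp(5*t)/25 + t/15 + 94*exp(3*t)/9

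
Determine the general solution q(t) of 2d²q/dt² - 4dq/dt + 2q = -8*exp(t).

q = C1*exp(t) - 2*t**2*exp(t) + C2*t*exp(t)

Divide through by 2: q'' - 2q' + q = -4*exp(t).
Characteristic equation r² - 2r + 1 = 0 has discriminant (-2)² - 4·(1) = 0, so r = 1 is a repeated root.
Hence q_h = (C1 + C2*t)*exp(t).
Since exp(t) solves the homogeneous equation (r = 1 is a root of multiplicity 2), multiply the trial by t^2. Try q_p = A*t^2*exp(t). Substituting into the equation and dividing by exp(t) gives A = -2, so q_p = -2*t^2*exp(t).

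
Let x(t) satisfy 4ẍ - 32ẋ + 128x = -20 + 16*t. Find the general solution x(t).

Divide through by 4: x'' - 8x' + 32x = -5 + 4*t.
Characteristic equation r² - 8r + 32 = 0 has discriminant (-8)² - 4·(32) = -64 < 0, so r = 4 ± 4i.
Hence x_h = C1*cos(4*t)*exp(4*t) + C2*exp(4*t)*sin(4*t).
For the particular solution try x_p = A0 + A1*t. Substituting and matching coefficients of each power of t gives A0 = -1/8, A1 = 1/8, so x_p = -1/8 + t/8.

x = -1/8 + t/8 + C1*cos(4*t)*exp(4*t) + C2*exp(4*t)*sin(4*t)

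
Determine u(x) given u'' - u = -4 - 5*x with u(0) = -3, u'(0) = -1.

u = 4 + 5*x - 13*exp(x)/2 - exp(-x)/2

Characteristic equation r² - 1 = 0 factors as (r + 1)(r - 1) = 0, so r = -1, 1.
Hence u_h = C1*exp(-x) + C2*exp(x).
For the particular solution try u_p = A0 + A1*x. Substituting and matching coefficients of each power of x gives A0 = 4, A1 = 5, so u_p = 4 + 5*x.
General solution: u = 4 + 5*x + C1*exp(-x) + C2*exp(x).
Apply the initial conditions: u(0) = 4 + C1 + C2 = -3 and u'(0) = 5 + C2 - C1 = -1. Solving gives C1 = -1/2, C2 = -13/2.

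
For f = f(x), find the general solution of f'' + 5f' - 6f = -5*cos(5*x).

f = -125*sin(5*x)/1586 + 155*cos(5*x)/1586 + C1*exp(-6*x) + C2*exp(x)

Characteristic equation r² + 5r - 6 = 0 factors as (r + 6)(r - 1) = 0, so r = -6, 1.
Hence f_h = C1*exp(-6*x) + C2*exp(x).
Try f_p = A*cos(5*x) + B*sin(5*x). Substituting and equating the coefficients of cos(5x) and sin(5x) gives A = 155/1586, B = -125/1586, so f_p = -125*sin(5*x)/1586 + 155*cos(5*x)/1586.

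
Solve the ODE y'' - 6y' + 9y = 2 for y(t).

y = 2/9 + C1*exp(3*t) + C2*t*exp(3*t)

Characteristic equation r² - 6r + 9 = 0 has discriminant (-6)² - 4·(9) = 0, so r = 3 is a repeated root.
Hence y_h = (C1 + C2*t)*exp(3*t).
For the particular solution try y_p = A0. Substituting and matching coefficients of each power of t gives A0 = 2/9, so y_p = 2/9.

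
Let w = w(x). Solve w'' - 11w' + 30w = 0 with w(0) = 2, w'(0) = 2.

Characteristic equation r² - 11r + 30 = 0 factors as (r - 5)(r - 6) = 0, so r = 5, 6.
Hence w_h = C1*exp(5*x) + C2*exp(6*x).
Apply the initial conditions: w(0) = C1 + C2 = 2 and w'(0) = 5*C1 + 6*C2 = 2. Solving gives C1 = 10, C2 = -8.

w = -8*exp(6*x) + 10*exp(5*x)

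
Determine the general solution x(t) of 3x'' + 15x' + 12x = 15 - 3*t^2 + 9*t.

Divide through by 3: x'' + 5x' + 4x = 5 - t^2 + 3*t.
Characteristic equation r² + 5r + 4 = 0 factors as (r + 1)(r + 4) = 0, so r = -1, -4.
Hence x_h = C1*exp(-t) + C2*exp(-4*t).
For the particular solution try x_p = A0 + A1*t + A2*t^2. Substituting and matching coefficients of each power of t gives A0 = -11/32, A1 = 11/8, A2 = -1/4, so x_p = -11/32 - t^2/4 + 11*t/8.

x = -11/32 - t**2/4 + 11*t/8 + C1*exp(-t) + C2*exp(-4*t)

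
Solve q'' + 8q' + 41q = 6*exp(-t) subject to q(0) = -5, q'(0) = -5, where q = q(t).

Characteristic equation r² + 8r + 41 = 0 has discriminant (8)² - 4·(41) = -100 < 0, so r = -4 ± 5i.
Hence q_h = C1*cos(5*t)*exp(-4*t) + C2*exp(-4*t)*sin(5*t).
Try q_p = A*exp(-t). Substituting into the equation and dividing by exp(-t) gives A = 3/17, so q_p = 3*exp(-t)/17.
General solution: q = 3*exp(-t)/17 + C1*cos(5*t)*exp(-4*t) + C2*exp(-4*t)*sin(5*t).
Apply the initial conditions: q(0) = 3/17 + C1 = -5 and q'(0) = -3/17 - 4*C1 + 5*C2 = -5. Solving gives C1 = -88/17, C2 = -434/85.

q = 3*exp(-t)/17 - 434*exp(-4*t)*sin(5*t)/85 - 88*cos(5*t)*exp(-4*t)/17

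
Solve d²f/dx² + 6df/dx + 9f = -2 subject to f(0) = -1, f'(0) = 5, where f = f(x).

f = -2/9 - 7*exp(-3*x)/9 + 8*x*exp(-3*x)/3

Characteristic equation r² + 6r + 9 = 0 has discriminant (6)² - 4·(9) = 0, so r = -3 is a repeated root.
Hence f_h = (C1 + C2*x)*exp(-3*x).
For the particular solution try f_p = A0. Substituting and matching coefficients of each power of x gives A0 = -2/9, so f_p = -2/9.
General solution: f = -2/9 + C1*exp(-3*x) + C2*x*exp(-3*x).
Apply the initial conditions: f(0) = -2/9 + C1 = -1 and f'(0) = C2 - 3*C1 = 5. Solving gives C1 = -7/9, C2 = 8/3.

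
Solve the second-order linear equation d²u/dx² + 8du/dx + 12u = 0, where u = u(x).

u = C1*exp(-2*x) + C2*exp(-6*x)

Characteristic equation r² + 8r + 12 = 0 factors as (r + 2)(r + 6) = 0, so r = -2, -6.
Hence u_h = C1*exp(-2*x) + C2*exp(-6*x).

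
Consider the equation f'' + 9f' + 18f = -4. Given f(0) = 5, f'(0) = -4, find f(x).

Characteristic equation r² + 9r + 18 = 0 factors as (r + 3)(r + 6) = 0, so r = -3, -6.
Hence f_h = C1*exp(-3*x) + C2*exp(-6*x).
For the particular solution try f_p = A0. Substituting and matching coefficients of each power of x gives A0 = -2/9, so f_p = -2/9.
General solution: f = -2/9 + C1*exp(-3*x) + C2*exp(-6*x).
Apply the initial conditions: f(0) = -2/9 + C1 + C2 = 5 and f'(0) = -6*C2 - 3*C1 = -4. Solving gives C1 = 82/9, C2 = -35/9.

f = -2/9 - 35*exp(-6*x)/9 + 82*exp(-3*x)/9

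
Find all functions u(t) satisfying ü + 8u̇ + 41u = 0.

u = C1*cos(5*t)*exp(-4*t) + C2*exp(-4*t)*sin(5*t)

Characteristic equation r² + 8r + 41 = 0 has discriminant (8)² - 4·(41) = -100 < 0, so r = -4 ± 5i.
Hence u_h = C1*cos(5*t)*exp(-4*t) + C2*exp(-4*t)*sin(5*t).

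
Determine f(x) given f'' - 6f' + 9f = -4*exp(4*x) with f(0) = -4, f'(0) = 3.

Characteristic equation r² - 6r + 9 = 0 has discriminant (-6)² - 4·(9) = 0, so r = 3 is a repeated root.
Hence f_h = (C1 + C2*x)*exp(3*x).
Try f_p = A*exp(4*x). Substituting into the equation and dividing by exp(4*x) gives A = -4, so f_p = -4*exp(4*x).
General solution: f = -4*exp(4*x) + C1*exp(3*x) + C2*x*exp(3*x).
Apply the initial conditions: f(0) = -4 + C1 = -4 and f'(0) = -16 + C2 + 3*C1 = 3. Solving gives C1 = 0, C2 = 19.

f = -4*exp(4*x) + 19*x*exp(3*x)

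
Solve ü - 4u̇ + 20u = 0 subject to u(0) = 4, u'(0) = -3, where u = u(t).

u = 4*cos(4*t)*exp(2*t) - 11*exp(2*t)*sin(4*t)/4

Characteristic equation r² - 4r + 20 = 0 has discriminant (-4)² - 4·(20) = -64 < 0, so r = 2 ± 4i.
Hence u_h = C1*cos(4*t)*exp(2*t) + C2*exp(2*t)*sin(4*t).
Apply the initial conditions: u(0) = C1 = 4 and u'(0) = 2*C1 + 4*C2 = -3. Solving gives C1 = 4, C2 = -11/4.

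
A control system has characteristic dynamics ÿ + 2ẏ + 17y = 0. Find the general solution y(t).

y = C1*cos(4*t)*exp(-t) + C2*exp(-t)*sin(4*t)

Characteristic equation r² + 2r + 17 = 0 has discriminant (2)² - 4·(17) = -64 < 0, so r = -1 ± 4i.
Hence y_h = C1*cos(4*t)*exp(-t) + C2*exp(-t)*sin(4*t).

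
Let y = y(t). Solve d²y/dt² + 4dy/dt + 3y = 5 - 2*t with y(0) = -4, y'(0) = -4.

Characteristic equation r² + 4r + 3 = 0 factors as (r + 1)(r + 3) = 0, so r = -1, -3.
Hence y_h = C1*exp(-t) + C2*exp(-3*t).
For the particular solution try y_p = A0 + A1*t. Substituting and matching coefficients of each power of t gives A0 = 23/9, A1 = -2/3, so y_p = 23/9 - 2*t/3.
General solution: y = 23/9 - 2*t/3 + C1*exp(-t) + C2*exp(-3*t).
Apply the initial conditions: y(0) = 23/9 + C1 + C2 = -4 and y'(0) = -2/3 - C1 - 3*C2 = -4. Solving gives C1 = -23/2, C2 = 89/18.

y = 23/9 - 23*exp(-t)/2 - 2*t/3 + 89*exp(-3*t)/18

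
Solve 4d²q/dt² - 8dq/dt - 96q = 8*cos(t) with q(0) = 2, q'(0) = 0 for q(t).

q = -50*cos(t)/629 - 4*sin(t)/629 + 106*exp(-4*t)/85 + 154*exp(6*t)/185

Divide through by 4: q'' - 2q' - 24q = 2*cos(t).
Characteristic equation r² - 2r - 24 = 0 factors as (r + 4)(r - 6) = 0, so r = -4, 6.
Hence q_h = C1*exp(-4*t) + C2*exp(6*t).
Try q_p = A*cos(t) + B*sin(t). Substituting and equating the coefficients of cos(t) and sin(t) gives A = -50/629, B = -4/629, so q_p = -50*cos(t)/629 - 4*sin(t)/629.
General solution: q = -50*cos(t)/629 - 4*sin(t)/629 + C1*exp(-4*t) + C2*exp(6*t).
Apply the initial conditions: q(0) = -50/629 + C1 + C2 = 2 and q'(0) = -4/629 - 4*C1 + 6*C2 = 0. Solving gives C1 = 106/85, C2 = 154/185.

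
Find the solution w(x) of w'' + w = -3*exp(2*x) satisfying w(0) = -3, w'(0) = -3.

Characteristic equation r² + 1 = 0 has discriminant (0)² - 4·(1) = -4 < 0, so r = ± i.
Hence w_h = C1*cos(x) + C2*sin(x).
Try w_p = A*exp(2*x). Substituting into the equation and dividing by exp(2*x) gives A = -3/5, so w_p = -3*exp(2*x)/5.
General solution: w = -3*exp(2*x)/5 + C1*cos(x) + C2*sin(x).
Apply the initial conditions: w(0) = -3/5 + C1 = -3 and w'(0) = -6/5 + C2 = -3. Solving gives C1 = -12/5, C2 = -9/5.

w = -12*cos(x)/5 - 9*sin(x)/5 - 3*exp(2*x)/5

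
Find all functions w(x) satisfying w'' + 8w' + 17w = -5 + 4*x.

w = -117/289 + 4*x/17 + C1*cos(x)*exp(-4*x) + C2*exp(-4*x)*sin(x)

Characteristic equation r² + 8r + 17 = 0 has discriminant (8)² - 4·(17) = -4 < 0, so r = -4 ± i.
Hence w_h = C1*cos(x)*exp(-4*x) + C2*exp(-4*x)*sin(x).
For the particular solution try w_p = A0 + A1*x. Substituting and matching coefficients of each power of x gives A0 = -117/289, A1 = 4/17, so w_p = -117/289 + 4*x/17.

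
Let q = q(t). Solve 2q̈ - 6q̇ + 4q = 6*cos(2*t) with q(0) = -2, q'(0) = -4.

Divide through by 2: q'' - 3q' + 2q = 3*cos(2*t).
Characteristic equation r² - 3r + 2 = 0 factors as (r - 2)(r - 1) = 0, so r = 2, 1.
Hence q_h = C1*exp(2*t) + C2*exp(t).
Try q_p = A*cos(2*t) + B*sin(2*t). Substituting and equating the coefficients of cos(2t) and sin(2t) gives A = -3/20, B = -9/20, so q_p = -9*sin(2*t)/20 - 3*cos(2*t)/20.
General solution: q = -9*sin(2*t)/20 - 3*cos(2*t)/20 + C1*exp(2*t) + C2*exp(t).
Apply the initial conditions: q(0) = -3/20 + C1 + C2 = -2 and q'(0) = -9/10 + C2 + 2*C1 = -4. Solving gives C1 = -5/4, C2 = -3/5.

q = -9*sin(2*t)/20 - 5*exp(2*t)/4 - 3*exp(t)/5 - 3*cos(2*t)/20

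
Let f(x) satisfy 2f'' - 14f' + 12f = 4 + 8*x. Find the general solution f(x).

Divide through by 2: f'' - 7f' + 6f = 2 + 4*x.
Characteristic equation r² - 7r + 6 = 0 factors as (r - 6)(r - 1) = 0, so r = 6, 1.
Hence f_h = C1*exp(6*x) + C2*exp(x).
For the particular solution try f_p = A0 + A1*x. Substituting and matching coefficients of each power of x gives A0 = 10/9, A1 = 2/3, so f_p = 10/9 + 2*x/3.

f = 10/9 + 2*x/3 + C1*exp(6*x) + C2*exp(x)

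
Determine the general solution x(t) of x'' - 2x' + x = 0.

Characteristic equation r² - 2r + 1 = 0 has discriminant (-2)² - 4·(1) = 0, so r = 1 is a repeated root.
Hence x_h = (C1 + C2*t)*exp(t).

x = C1*exp(t) + C2*t*exp(t)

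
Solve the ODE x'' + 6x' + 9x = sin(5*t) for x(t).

x = -15*cos(5*t)/578 - 4*sin(5*t)/289 + C1*exp(-3*t) + C2*t*exp(-3*t)

Characteristic equation r² + 6r + 9 = 0 has discriminant (6)² - 4·(9) = 0, so r = -3 is a repeated root.
Hence x_h = (C1 + C2*t)*exp(-3*t).
Try x_p = A*cos(5*t) + B*sin(5*t). Substituting and equating the coefficients of cos(5t) and sin(5t) gives A = -15/578, B = -4/289, so x_p = -15*cos(5*t)/578 - 4*sin(5*t)/289.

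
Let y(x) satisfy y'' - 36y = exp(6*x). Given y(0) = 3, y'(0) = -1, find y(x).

Characteristic equation r² - 36 = 0 factors as (r - 6)(r + 6) = 0, so r = 6, -6.
Hence y_h = C1*exp(6*x) + C2*exp(-6*x).
Since exp(6*x) solves the homogeneous equation (r = 6 is a root of multiplicity 1), multiply the trial by x. Try y_p = A*x*exp(6*x). Substituting into the equation and dividing by exp(6*x) gives A = 1/12, so y_p = x*exp(6*x)/12.
General solution: y = C1*exp(6*x) + C2*exp(-6*x) + x*exp(6*x)/12.
Apply the initial conditions: y(0) = C1 + C2 = 3 and y'(0) = 1/12 - 6*C2 + 6*C1 = -1. Solving gives C1 = 203/144, C2 = 229/144.

y = 203*exp(6*x)/144 + 229*exp(-6*x)/144 + x*exp(6*x)/12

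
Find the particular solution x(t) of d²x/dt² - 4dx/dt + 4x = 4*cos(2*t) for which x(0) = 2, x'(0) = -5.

x = 2*exp(2*t) - sin(2*t)/2 - 8*t*exp(2*t)

Characteristic equation r² - 4r + 4 = 0 has discriminant (-4)² - 4·(4) = 0, so r = 2 is a repeated root.
Hence x_h = (C1 + C2*t)*exp(2*t).
Try x_p = A*cos(2*t) + B*sin(2*t). Substituting and equating the coefficients of cos(2t) and sin(2t) gives A = 0, B = -1/2, so x_p = -sin(2*t)/2.
General solution: x = -sin(2*t)/2 + C1*exp(2*t) + C2*t*exp(2*t).
Apply the initial conditions: x(0) = C1 = 2 and x'(0) = -1 + C2 + 2*C1 = -5. Solving gives C1 = 2, C2 = -8.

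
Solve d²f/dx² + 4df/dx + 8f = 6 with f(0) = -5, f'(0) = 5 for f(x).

f = 3/4 - 23*cos(2*x)*exp(-2*x)/4 - 13*exp(-2*x)*sin(2*x)/4

Characteristic equation r² + 4r + 8 = 0 has discriminant (4)² - 4·(8) = -16 < 0, so r = -2 ± 2i.
Hence f_h = C1*cos(2*x)*exp(-2*x) + C2*exp(-2*x)*sin(2*x).
For the particular solution try f_p = A0. Substituting and matching coefficients of each power of x gives A0 = 3/4, so f_p = 3/4.
General solution: f = 3/4 + C1*cos(2*x)*exp(-2*x) + C2*exp(-2*x)*sin(2*x).
Apply the initial conditions: f(0) = 3/4 + C1 = -5 and f'(0) = -2*C1 + 2*C2 = 5. Solving gives C1 = -23/4, C2 = -13/4.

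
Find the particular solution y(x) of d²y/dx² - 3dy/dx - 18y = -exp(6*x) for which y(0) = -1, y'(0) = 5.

y = -100*exp(-3*x)/81 + 19*exp(6*x)/81 - x*exp(6*x)/9

Characteristic equation r² - 3r - 18 = 0 factors as (r - 6)(r + 3) = 0, so r = 6, -3.
Hence y_h = C1*exp(6*x) + C2*exp(-3*x).
Since exp(6*x) solves the homogeneous equation (r = 6 is a root of multiplicity 1), multiply the trial by x. Try y_p = A*x*exp(6*x). Substituting into the equation and dividing by exp(6*x) gives A = -1/9, so y_p = -x*exp(6*x)/9.
General solution: y = C1*exp(6*x) + C2*exp(-3*x) - x*exp(6*x)/9.
Apply the initial conditions: y(0) = C1 + C2 = -1 and y'(0) = -1/9 - 3*C2 + 6*C1 = 5. Solving gives C1 = 19/81, C2 = -100/81.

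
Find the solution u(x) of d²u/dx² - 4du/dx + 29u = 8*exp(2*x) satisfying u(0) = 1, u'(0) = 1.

u = 8*exp(2*x)/25 - exp(2*x)*sin(5*x)/5 + 17*cos(5*x)*exp(2*x)/25

Characteristic equation r² - 4r + 29 = 0 has discriminant (-4)² - 4·(29) = -100 < 0, so r = 2 ± 5i.
Hence u_h = C1*cos(5*x)*exp(2*x) + C2*exp(2*x)*sin(5*x).
Try u_p = A*exp(2*x). Substituting into the equation and dividing by exp(2*x) gives A = 8/25, so u_p = 8*exp(2*x)/25.
General solution: u = 8*exp(2*x)/25 + C1*cos(5*x)*exp(2*x) + C2*exp(2*x)*sin(5*x).
Apply the initial conditions: u(0) = 8/25 + C1 = 1 and u'(0) = 16/25 + 2*C1 + 5*C2 = 1. Solving gives C1 = 17/25, C2 = -1/5.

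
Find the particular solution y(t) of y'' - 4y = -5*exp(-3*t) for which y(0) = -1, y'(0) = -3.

y = -exp(-3*t) - 3*exp(2*t)/2 + 3*exp(-2*t)/2

Characteristic equation r² - 4 = 0 factors as (r - 2)(r + 2) = 0, so r = 2, -2.
Hence y_h = C1*exp(2*t) + C2*exp(-2*t).
Try y_p = A*exp(-3*t). Substituting into the equation and dividing by exp(-3*t) gives A = -1, so y_p = -exp(-3*t).
General solution: y = -exp(-3*t) + C1*exp(2*t) + C2*exp(-2*t).
Apply the initial conditions: y(0) = -1 + C1 + C2 = -1 and y'(0) = 3 - 2*C2 + 2*C1 = -3. Solving gives C1 = -3/2, C2 = 3/2.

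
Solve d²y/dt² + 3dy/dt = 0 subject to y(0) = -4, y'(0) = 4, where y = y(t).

y = -8/3 - 4*exp(-3*t)/3

Characteristic equation r² + 3r = 0 factors as (r + 3)r = 0, so r = -3, 0.
Hence y_h = C1*exp(-3*t) + C2.
Apply the initial conditions: y(0) = C1 + C2 = -4 and y'(0) = -3*C1 = 4. Solving gives C1 = -4/3, C2 = -8/3.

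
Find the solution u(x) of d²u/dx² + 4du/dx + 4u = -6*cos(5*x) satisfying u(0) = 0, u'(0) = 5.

u = -126*exp(-2*x)/841 - 120*sin(5*x)/841 + 126*cos(5*x)/841 + 157*x*exp(-2*x)/29

Characteristic equation r² + 4r + 4 = 0 has discriminant (4)² - 4·(4) = 0, so r = -2 is a repeated root.
Hence u_h = (C1 + C2*x)*exp(-2*x).
Try u_p = A*cos(5*x) + B*sin(5*x). Substituting and equating the coefficients of cos(5x) and sin(5x) gives A = 126/841, B = -120/841, so u_p = -120*sin(5*x)/841 + 126*cos(5*x)/841.
General solution: u = -120*sin(5*x)/841 + 126*cos(5*x)/841 + C1*exp(-2*x) + C2*x*exp(-2*x).
Apply the initial conditions: u(0) = 126/841 + C1 = 0 and u'(0) = -600/841 + C2 - 2*C1 = 5. Solving gives C1 = -126/841, C2 = 157/29.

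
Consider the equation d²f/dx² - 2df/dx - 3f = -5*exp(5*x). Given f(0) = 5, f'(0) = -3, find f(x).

f = -5*exp(5*x)/12 + 9*exp(3*x)/8 + 103*exp(-x)/24

Characteristic equation r² - 2r - 3 = 0 factors as (r + 1)(r - 3) = 0, so r = -1, 3.
Hence f_h = C1*exp(-x) + C2*exp(3*x).
Try f_p = A*exp(5*x). Substituting into the equation and dividing by exp(5*x) gives A = -5/12, so f_p = -5*exp(5*x)/12.
General solution: f = -5*exp(5*x)/12 + C1*exp(-x) + C2*exp(3*x).
Apply the initial conditions: f(0) = -5/12 + C1 + C2 = 5 and f'(0) = -25/12 - C1 + 3*C2 = -3. Solving gives C1 = 103/24, C2 = 9/8.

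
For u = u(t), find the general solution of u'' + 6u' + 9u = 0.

u = C1*exp(-3*t) + C2*t*exp(-3*t)

Characteristic equation r² + 6r + 9 = 0 has discriminant (6)² - 4·(9) = 0, so r = -3 is a repeated root.
Hence u_h = (C1 + C2*t)*exp(-3*t).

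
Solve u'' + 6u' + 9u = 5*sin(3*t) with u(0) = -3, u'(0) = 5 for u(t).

Characteristic equation r² + 6r + 9 = 0 has discriminant (6)² - 4·(9) = 0, so r = -3 is a repeated root.
Hence u_h = (C1 + C2*t)*exp(-3*t).
Try u_p = A*cos(3*t) + B*sin(3*t). Substituting and equating the coefficients of cos(3t) and sin(3t) gives A = -5/18, B = 0, so u_p = -5*cos(3*t)/18.
General solution: u = -5*cos(3*t)/18 + C1*exp(-3*t) + C2*t*exp(-3*t).
Apply the initial conditions: u(0) = -5/18 + C1 = -3 and u'(0) = C2 - 3*C1 = 5. Solving gives C1 = -49/18, C2 = -19/6.

u = -49*exp(-3*t)/18 - 5*cos(3*t)/18 - 19*t*exp(-3*t)/6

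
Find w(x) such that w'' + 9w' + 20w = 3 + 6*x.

w = 3/200 + 3*x/10 + C1*exp(-4*x) + C2*exp(-5*x)

Characteristic equation r² + 9r + 20 = 0 factors as (r + 4)(r + 5) = 0, so r = -4, -5.
Hence w_h = C1*exp(-4*x) + C2*exp(-5*x).
For the particular solution try w_p = A0 + A1*x. Substituting and matching coefficients of each power of x gives A0 = 3/200, A1 = 3/10, so w_p = 3/200 + 3*x/10.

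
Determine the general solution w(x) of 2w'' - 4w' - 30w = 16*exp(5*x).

Divide through by 2: w'' - 2w' - 15w = 8*exp(5*x).
Characteristic equation r² - 2r - 15 = 0 factors as (r - 5)(r + 3) = 0, so r = 5, -3.
Hence w_h = C1*exp(5*x) + C2*exp(-3*x).
Since exp(5*x) solves the homogeneous equation (r = 5 is a root of multiplicity 1), multiply the trial by x. Try w_p = A*x*exp(5*x). Substituting into the equation and dividing by exp(5*x) gives A = 1, so w_p = x*exp(5*x).

w = C1*exp(5*x) + C2*exp(-3*x) + x*exp(5*x)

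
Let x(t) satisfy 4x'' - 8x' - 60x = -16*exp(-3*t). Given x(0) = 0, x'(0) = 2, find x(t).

x = -3*exp(-3*t)/16 + 3*exp(5*t)/16 + t*exp(-3*t)/2

Divide through by 4: x'' - 2x' - 15x = -4*exp(-3*t).
Characteristic equation r² - 2r - 15 = 0 factors as (r + 3)(r - 5) = 0, so r = -3, 5.
Hence x_h = C1*exp(-3*t) + C2*exp(5*t).
Since exp(-3*t) solves the homogeneous equation (r = -3 is a root of multiplicity 1), multiply the trial by t. Try x_p = A*t*exp(-3*t). Substituting into the equation and dividing by exp(-3*t) gives A = 1/2, so x_p = t*exp(-3*t)/2.
General solution: x = C1*exp(-3*t) + C2*exp(5*t) + t*exp(-3*t)/2.
Apply the initial conditions: x(0) = C1 + C2 = 0 and x'(0) = 1/2 - 3*C1 + 5*C2 = 2. Solving gives C1 = -3/16, C2 = 3/16.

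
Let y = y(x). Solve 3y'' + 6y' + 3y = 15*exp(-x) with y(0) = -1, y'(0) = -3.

Divide through by 3: y'' + 2y' + y = 5*exp(-x).
Characteristic equation r² + 2r + 1 = 0 has discriminant (2)² - 4·(1) = 0, so r = -1 is a repeated root.
Hence y_h = (C1 + C2*x)*exp(-x).
Since exp(-x) solves the homogeneous equation (r = -1 is a root of multiplicity 2), multiply the trial by x^2. Try y_p = A*x^2*exp(-x). Substituting into the equation and dividing by exp(-x) gives A = 5/2, so y_p = 5*x^2*exp(-x)/2.
General solution: y = C1*exp(-x) + 5*x^2*exp(-x)/2 + C2*x*exp(-x).
Apply the initial conditions: y(0) = C1 = -1 and y'(0) = C2 - C1 = -3. Solving gives C1 = -1, C2 = -4.

y = -exp(-x) - 4*x*exp(-x) + 5*x**2*exp(-x)/2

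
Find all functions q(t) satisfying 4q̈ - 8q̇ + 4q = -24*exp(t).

q = C1*exp(t) - 3*t**2*exp(t) + C2*t*exp(t)

Divide through by 4: q'' - 2q' + q = -6*exp(t).
Characteristic equation r² - 2r + 1 = 0 has discriminant (-2)² - 4·(1) = 0, so r = 1 is a repeated root.
Hence q_h = (C1 + C2*t)*exp(t).
Since exp(t) solves the homogeneous equation (r = 1 is a root of multiplicity 2), multiply the trial by t^2. Try q_p = A*t^2*exp(t). Substituting into the equation and dividing by exp(t) gives A = -3, so q_p = -3*t^2*exp(t).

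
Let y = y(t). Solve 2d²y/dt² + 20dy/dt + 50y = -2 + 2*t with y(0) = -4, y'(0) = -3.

Divide through by 2: y'' + 10y' + 25y = -1 + t.
Characteristic equation r² + 10r + 25 = 0 has discriminant (10)² - 4·(25) = 0, so r = -5 is a repeated root.
Hence y_h = (C1 + C2*t)*exp(-5*t).
For the particular solution try y_p = A0 + A1*t. Substituting and matching coefficients of each power of t gives A0 = -7/125, A1 = 1/25, so y_p = -7/125 + t/25.
General solution: y = -7/125 + t/25 + C1*exp(-5*t) + C2*t*exp(-5*t).
Apply the initial conditions: y(0) = -7/125 + C1 = -4 and y'(0) = 1/25 + C2 - 5*C1 = -3. Solving gives C1 = -493/125, C2 = -569/25.

y = -7/125 - 493*exp(-5*t)/125 + t/25 - 569*t*exp(-5*t)/25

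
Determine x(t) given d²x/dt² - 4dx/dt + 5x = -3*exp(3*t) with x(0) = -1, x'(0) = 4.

x = -3*exp(3*t)/2 + cos(t)*exp(2*t)/2 + 15*exp(2*t)*sin(t)/2

Characteristic equation r² - 4r + 5 = 0 has discriminant (-4)² - 4·(5) = -4 < 0, so r = 2 ± i.
Hence x_h = C1*cos(t)*exp(2*t) + C2*exp(2*t)*sin(t).
Try x_p = A*exp(3*t). Substituting into the equation and dividing by exp(3*t) gives A = -3/2, so x_p = -3*exp(3*t)/2.
General solution: x = -3*exp(3*t)/2 + C1*cos(t)*exp(2*t) + C2*exp(2*t)*sin(t).
Apply the initial conditions: x(0) = -3/2 + C1 = -1 and x'(0) = -9/2 + C2 + 2*C1 = 4. Solving gives C1 = 1/2, C2 = 15/2.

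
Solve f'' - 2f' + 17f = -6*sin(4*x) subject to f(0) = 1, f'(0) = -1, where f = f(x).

Characteristic equation r² - 2r + 17 = 0 has discriminant (-2)² - 4·(17) = -64 < 0, so r = 1 ± 4i.
Hence f_h = C1*cos(4*x)*exp(x) + C2*exp(x)*sin(4*x).
Try f_p = A*cos(4*x) + B*sin(4*x). Substituting and equating the coefficients of cos(4x) and sin(4x) gives A = -48/65, B = -6/65, so f_p = -48*cos(4*x)/65 - 6*sin(4*x)/65.
General solution: f = -48*cos(4*x)/65 - 6*sin(4*x)/65 + C1*cos(4*x)*exp(x) + C2*exp(x)*sin(4*x).
Apply the initial conditions: f(0) = -48/65 + C1 = 1 and f'(0) = -24/65 + C1 + 4*C2 = -1. Solving gives C1 = 113/65, C2 = -77/130.

f = -48*cos(4*x)/65 - 6*sin(4*x)/65 - 77*exp(x)*sin(4*x)/130 + 113*cos(4*x)*exp(x)/65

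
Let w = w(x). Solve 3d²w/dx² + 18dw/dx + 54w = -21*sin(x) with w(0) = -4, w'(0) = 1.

w = -119*sin(x)/325 + 42*cos(x)/325 - 1342*cos(3*x)*exp(-3*x)/325 - 1194*exp(-3*x)*sin(3*x)/325

Divide through by 3: w'' + 6w' + 18w = -7*sin(x).
Characteristic equation r² + 6r + 18 = 0 has discriminant (6)² - 4·(18) = -36 < 0, so r = -3 ± 3i.
Hence w_h = C1*cos(3*x)*exp(-3*x) + C2*exp(-3*x)*sin(3*x).
Try w_p = A*cos(x) + B*sin(x). Substituting and equating the coefficients of cos(x) and sin(x) gives A = 42/325, B = -119/325, so w_p = -119*sin(x)/325 + 42*cos(x)/325.
General solution: w = -119*sin(x)/325 + 42*cos(x)/325 + C1*cos(3*x)*exp(-3*x) + C2*exp(-3*x)*sin(3*x).
Apply the initial conditions: w(0) = 42/325 + C1 = -4 and w'(0) = -119/325 - 3*C1 + 3*C2 = 1. Solving gives C1 = -1342/325, C2 = -1194/325.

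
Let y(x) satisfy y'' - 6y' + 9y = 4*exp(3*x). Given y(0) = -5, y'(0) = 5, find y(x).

y = -5*exp(3*x) + 2*x**2*exp(3*x) + 20*x*exp(3*x)

Characteristic equation r² - 6r + 9 = 0 has discriminant (-6)² - 4·(9) = 0, so r = 3 is a repeated root.
Hence y_h = (C1 + C2*x)*exp(3*x).
Since exp(3*x) solves the homogeneous equation (r = 3 is a root of multiplicity 2), multiply the trial by x^2. Try y_p = A*x^2*exp(3*x). Substituting into the equation and dividing by exp(3*x) gives A = 2, so y_p = 2*x^2*exp(3*x).
General solution: y = C1*exp(3*x) + 2*x^2*exp(3*x) + C2*x*exp(3*x).
Apply the initial conditions: y(0) = C1 = -5 and y'(0) = C2 + 3*C1 = 5. Solving gives C1 = -5, C2 = 20.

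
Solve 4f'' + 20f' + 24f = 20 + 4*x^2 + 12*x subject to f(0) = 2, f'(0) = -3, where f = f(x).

Divide through by 4: f'' + 5f' + 6f = 5 + x^2 + 3*x.
Characteristic equation r² + 5r + 6 = 0 factors as (r + 2)(r + 3) = 0, so r = -2, -3.
Hence f_h = C1*exp(-2*x) + C2*exp(-3*x).
For the particular solution try f_p = A0 + A1*x + A2*x^2. Substituting and matching coefficients of each power of x gives A0 = 16/27, A1 = 2/9, A2 = 1/6, so f_p = 16/27 + x^2/6 + 2*x/9.
General solution: f = 16/27 + x^2/6 + 2*x/9 + C1*exp(-2*x) + C2*exp(-3*x).
Apply the initial conditions: f(0) = 16/27 + C1 + C2 = 2 and f'(0) = 2/9 - 3*C2 - 2*C1 = -3. Solving gives C1 = 1, C2 = 11/27.

f = 16/27 + x**2/6 + 2*x/9 + 11*exp(-3*x)/27 + exp(-2*x)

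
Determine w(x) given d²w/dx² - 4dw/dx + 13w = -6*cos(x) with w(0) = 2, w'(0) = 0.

Characteristic equation r² - 4r + 13 = 0 has discriminant (-4)² - 4·(13) = -36 < 0, so r = 2 ± 3i.
Hence w_h = C1*cos(3*x)*exp(2*x) + C2*exp(2*x)*sin(3*x).
Try w_p = A*cos(x) + B*sin(x). Substituting and equating the coefficients of cos(x) and sin(x) gives A = -9/20, B = 3/20, so w_p = -9*cos(x)/20 + 3*sin(x)/20.
General solution: w = -9*cos(x)/20 + 3*sin(x)/20 + C1*cos(3*x)*exp(2*x) + C2*exp(2*x)*sin(3*x).
Apply the initial conditions: w(0) = -9/20 + C1 = 2 and w'(0) = 3/20 + 2*C1 + 3*C2 = 0. Solving gives C1 = 49/20, C2 = -101/60.

w = -9*cos(x)/20 + 3*sin(x)/20 - 101*exp(2*x)*sin(3*x)/60 + 49*cos(3*x)*exp(2*x)/20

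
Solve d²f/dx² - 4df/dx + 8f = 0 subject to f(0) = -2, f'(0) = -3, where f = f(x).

f = exp(2*x)*sin(2*x)/2 - 2*cos(2*x)*exp(2*x)

Characteristic equation r² - 4r + 8 = 0 has discriminant (-4)² - 4·(8) = -16 < 0, so r = 2 ± 2i.
Hence f_h = C1*cos(2*x)*exp(2*x) + C2*exp(2*x)*sin(2*x).
Apply the initial conditions: f(0) = C1 = -2 and f'(0) = 2*C1 + 2*C2 = -3. Solving gives C1 = -2, C2 = 1/2.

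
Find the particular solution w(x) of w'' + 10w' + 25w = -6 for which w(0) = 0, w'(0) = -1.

Characteristic equation r² + 10r + 25 = 0 has discriminant (10)² - 4·(25) = 0, so r = -5 is a repeated root.
Hence w_h = (C1 + C2*x)*exp(-5*x).
For the particular solution try w_p = A0. Substituting and matching coefficients of each power of x gives A0 = -6/25, so w_p = -6/25.
General solution: w = -6/25 + C1*exp(-5*x) + C2*x*exp(-5*x).
Apply the initial conditions: w(0) = -6/25 + C1 = 0 and w'(0) = C2 - 5*C1 = -1. Solving gives C1 = 6/25, C2 = 1/5.

w = -6/25 + 6*exp(-5*x)/25 + x*exp(-5*x)/5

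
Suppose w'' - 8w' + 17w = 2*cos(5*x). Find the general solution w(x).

w = -5*sin(5*x)/104 - cos(5*x)/104 + C1*cos(x)*exp(4*x) + C2*exp(4*x)*sin(x)

Characteristic equation r² - 8r + 17 = 0 has discriminant (-8)² - 4·(17) = -4 < 0, so r = 4 ± i.
Hence w_h = C1*cos(x)*exp(4*x) + C2*exp(4*x)*sin(x).
Try w_p = A*cos(5*x) + B*sin(5*x). Substituting and equating the coefficients of cos(5x) and sin(5x) gives A = -1/104, B = -5/104, so w_p = -5*sin(5*x)/104 - cos(5*x)/104.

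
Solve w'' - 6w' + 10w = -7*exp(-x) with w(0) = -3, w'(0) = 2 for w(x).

Characteristic equation r² - 6r + 10 = 0 has discriminant (-6)² - 4·(10) = -4 < 0, so r = 3 ± i.
Hence w_h = C1*cos(x)*exp(3*x) + C2*exp(3*x)*sin(x).
Try w_p = A*exp(-x). Substituting into the equation and dividing by exp(-x) gives A = -7/17, so w_p = -7*exp(-x)/17.
General solution: w = -7*exp(-x)/17 + C1*cos(x)*exp(3*x) + C2*exp(3*x)*sin(x).
Apply the initial conditions: w(0) = -7/17 + C1 = -3 and w'(0) = 7/17 + C2 + 3*C1 = 2. Solving gives C1 = -44/17, C2 = 159/17.

w = -7*exp(-x)/17 - 44*cos(x)*exp(3*x)/17 + 159*exp(3*x)*sin(x)/17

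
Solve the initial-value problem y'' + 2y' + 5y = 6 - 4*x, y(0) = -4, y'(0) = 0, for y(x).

Characteristic equation r² + 2r + 5 = 0 has discriminant (2)² - 4·(5) = -16 < 0, so r = -1 ± 2i.
Hence y_h = C1*cos(2*x)*exp(-x) + C2*exp(-x)*sin(2*x).
For the particular solution try y_p = A0 + A1*x. Substituting and matching coefficients of each power of x gives A0 = 38/25, A1 = -4/5, so y_p = 38/25 - 4*x/5.
General solution: y = 38/25 - 4*x/5 + C1*cos(2*x)*exp(-x) + C2*exp(-x)*sin(2*x).
Apply the initial conditions: y(0) = 38/25 + C1 = -4 and y'(0) = -4/5 - C1 + 2*C2 = 0. Solving gives C1 = -138/25, C2 = -59/25.

y = 38/25 - 4*x/5 - 138*cos(2*x)*exp(-x)/25 - 59*exp(-x)*sin(2*x)/25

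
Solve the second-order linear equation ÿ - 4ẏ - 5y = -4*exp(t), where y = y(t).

y = exp(t)/2 + C1*exp(-t) + C2*exp(5*t)

Characteristic equation r² - 4r - 5 = 0 factors as (r + 1)(r - 5) = 0, so r = -1, 5.
Hence y_h = C1*exp(-t) + C2*exp(5*t).
Try y_p = A*exp(t). Substituting into the equation and dividing by exp(t) gives A = 1/2, so y_p = exp(t)/2.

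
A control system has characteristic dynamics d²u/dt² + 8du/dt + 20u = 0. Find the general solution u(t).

u = C1*cos(2*t)*exp(-4*t) + C2*exp(-4*t)*sin(2*t)

Characteristic equation r² + 8r + 20 = 0 has discriminant (8)² - 4·(20) = -16 < 0, so r = -4 ± 2i.
Hence u_h = C1*cos(2*t)*exp(-4*t) + C2*exp(-4*t)*sin(2*t).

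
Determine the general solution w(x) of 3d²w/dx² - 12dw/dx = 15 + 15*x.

Divide through by 3: w'' - 4w' = 5 + 5*x.
Characteristic equation r² - 4r = 0 factors as (r - 4)r = 0, so r = 4, 0.
Hence w_h = C1*exp(4*x) + C2.
Since 0 is a characteristic root (multiplicity 1), multiply the polynomial trial by x: try w_p = x*(A0 + A1*x). Substituting and matching coefficients of each power of x gives A0 = -25/16, A1 = -5/8, so w_p = -25*x/16 - 5*x^2/8.

w = C2 - 25*x/16 - 5*x**2/8 + C1*exp(4*x)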